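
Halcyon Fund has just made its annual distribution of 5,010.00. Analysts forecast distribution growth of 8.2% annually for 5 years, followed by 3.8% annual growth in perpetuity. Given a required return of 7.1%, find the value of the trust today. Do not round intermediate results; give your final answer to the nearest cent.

D_1 = 5420.82000
D_2 = 5865.32724
D_3 = 6346.28407
D_4 = 6866.67937
D_5 = 7429.74708
Terminal value at year 5: TV = D_5×(1+g_2)/(r−g_2) = 7712.07746/0.033 = 233699.31711
P_0 = D_1/(1+r)^1 + D_2/(1+r)^2 + D_3/(1+r)^3 + D_4/(1+r)^4 + D_5/(1+r)^5 + TV/(1+r)^5
    = 5061.45658 + 5113.44166 + 5165.96067 + 5219.01909 + 5272.62246 + 165847.94293 = 191680.44341

191680.44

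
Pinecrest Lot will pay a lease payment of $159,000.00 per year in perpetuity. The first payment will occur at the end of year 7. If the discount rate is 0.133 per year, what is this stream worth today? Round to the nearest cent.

$565152.98

Value at end of year 6: C / r = $159,000.00 / 0.133 = $1,195,488.7218
Discount to today: PV = $1,195,488.7218 / (1 + 0.133)^6 = $1,195,488.7218 / 2.115336 = $565,152.98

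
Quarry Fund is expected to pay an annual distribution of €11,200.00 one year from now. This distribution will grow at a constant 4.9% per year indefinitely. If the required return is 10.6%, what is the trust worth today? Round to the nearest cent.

€196491.23

Growing perpetuity: P = D₁ / (r − g) = €11,200.0000 / (0.106 − 0.049) = €196,491.23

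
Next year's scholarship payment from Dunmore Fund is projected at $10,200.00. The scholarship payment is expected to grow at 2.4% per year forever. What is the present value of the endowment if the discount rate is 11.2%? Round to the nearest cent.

Growing perpetuity: P = D₁ / (r − g) = $10,200.0000 / (0.112 − 0.024) = $115,909.09

$115909.09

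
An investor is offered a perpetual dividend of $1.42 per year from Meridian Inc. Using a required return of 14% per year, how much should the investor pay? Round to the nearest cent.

Level perpetuity: PV = C / r = $1.42 / 0.14 = $10.14

$10.14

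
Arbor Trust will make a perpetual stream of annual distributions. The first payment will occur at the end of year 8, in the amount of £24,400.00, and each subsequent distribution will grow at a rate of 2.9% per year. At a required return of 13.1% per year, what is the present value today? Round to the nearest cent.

£101053.51

Value at end of year 7: C₁ / (r − g) = £24,400.00 / (0.131 − 0.029) = £239,215.6863
Discount to today: PV = £239,215.6863 / (1 + 0.131)^7 = £239,215.6863 / 2.367218 = £101,053.51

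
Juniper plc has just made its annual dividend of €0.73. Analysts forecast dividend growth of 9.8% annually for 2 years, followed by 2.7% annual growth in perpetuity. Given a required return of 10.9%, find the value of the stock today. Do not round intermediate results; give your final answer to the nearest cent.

€10.40

D_1 = 0.80154
D_2 = 0.88009
Terminal value at year 2: TV = D_2×(1+g_2)/(r−g_2) = 0.90385/0.082 = 11.02260
P_0 = D_1/(1+r)^1 + D_2/(1+r)^2 + TV/(1+r)^2
    = 0.72276 + 0.71559 + 8.96233 = 10.40068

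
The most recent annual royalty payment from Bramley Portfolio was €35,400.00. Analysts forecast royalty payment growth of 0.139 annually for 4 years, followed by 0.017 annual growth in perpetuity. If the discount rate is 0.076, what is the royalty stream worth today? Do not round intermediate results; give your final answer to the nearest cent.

€929733.69

D_1 = 40320.60000
D_2 = 45925.16340
D_3 = 52308.76111
D_4 = 59579.67891
Terminal value at year 4: TV = D_4×(1+g_2)/(r−g_2) = 60592.53345/0.059 = 1026992.09235
P_0 = D_1/(1+r)^1 + D_2/(1+r)^2 + D_3/(1+r)^3 + D_4/(1+r)^4 + TV/(1+r)^4
    = 37472.67658 + 39666.70876 + 41989.20193 + 44447.67751 + 766157.42415 = 929733.68893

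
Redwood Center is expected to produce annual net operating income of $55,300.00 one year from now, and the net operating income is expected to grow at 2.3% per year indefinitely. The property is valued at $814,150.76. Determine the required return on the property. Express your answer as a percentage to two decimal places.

P = D₁/(r − g) ⇒ r = D₁/P + g = $55,300.0000/$814,150.76 + 0.023 = 0.067924 + 0.023 = 0.090924

9.09%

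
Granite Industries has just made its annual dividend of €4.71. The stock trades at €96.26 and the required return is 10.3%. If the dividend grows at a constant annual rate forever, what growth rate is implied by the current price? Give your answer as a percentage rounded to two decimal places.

5.15%

P = D₀(1+g)/(r−g) ⇒ P(r−g) = D₀(1+g) ⇒ g(P+D₀) = P·r − D₀
g = (P·r − D₀)/(P + D₀) = (€96.26×0.103 − €4.71) / (€96.26 + €4.71) = 0.051548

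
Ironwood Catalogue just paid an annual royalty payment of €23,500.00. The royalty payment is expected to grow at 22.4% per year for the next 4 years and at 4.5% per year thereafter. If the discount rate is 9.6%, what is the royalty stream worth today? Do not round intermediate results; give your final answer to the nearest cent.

D_1 = 28764.00000
D_2 = 35207.13600
D_3 = 43093.53446
D_4 = 52746.48618
Terminal value at year 4: TV = D_4×(1+g_2)/(r−g_2) = 55120.07806/0.051 = 1080785.84436
P_0 = D_1/(1+r)^1 + D_2/(1+r)^2 + D_3/(1+r)^3 + D_4/(1+r)^4 + TV/(1+r)^4
    = 26244.52555 + 29309.57963 + 32732.59622 + 36555.38119 + 749026.92821 = 873869.01079

€873869.01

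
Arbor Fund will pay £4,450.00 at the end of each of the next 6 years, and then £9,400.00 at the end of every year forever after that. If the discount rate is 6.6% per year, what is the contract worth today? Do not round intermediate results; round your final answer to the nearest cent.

PV of 6-year annuity: £4,450.00 × [1 − (1+0.066)^−6] / 0.066 = 21475.58277
Perpetuity value at year 6: £9,400.00 / 0.066 = 142424.24242
PV of perpetuity: 142424.24242 / (1+0.066)^6 = 97060.09005
Total PV = 21475.58277 + 97060.09005 = 118535.67282

£118535.67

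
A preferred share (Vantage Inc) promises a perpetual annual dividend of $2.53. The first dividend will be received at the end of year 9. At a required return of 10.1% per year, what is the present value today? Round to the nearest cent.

Value at end of year 8: C / r = $2.53 / 0.101 = $25.0495
Discount to today: PV = $25.0495 / (1 + 0.101)^8 = $25.0495 / 2.159228 = $11.60

$11.60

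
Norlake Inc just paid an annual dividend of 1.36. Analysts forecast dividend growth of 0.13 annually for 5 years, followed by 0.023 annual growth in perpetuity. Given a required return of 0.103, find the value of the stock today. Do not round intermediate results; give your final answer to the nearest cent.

26.94

D_1 = 1.53680
D_2 = 1.73658
D_3 = 1.96234
D_4 = 2.21744
D_5 = 2.50571
Terminal value at year 5: TV = D_5×(1+g_2)/(r−g_2) = 2.56334/0.08 = 32.04179
P_0 = D_1/(1+r)^1 + D_2/(1+r)^2 + D_3/(1+r)^3 + D_4/(1+r)^4 + D_5/(1+r)^5 + TV/(1+r)^5
    = 1.39329 + 1.42740 + 1.46234 + 1.49813 + 1.53481 + 19.62634 = 26.94230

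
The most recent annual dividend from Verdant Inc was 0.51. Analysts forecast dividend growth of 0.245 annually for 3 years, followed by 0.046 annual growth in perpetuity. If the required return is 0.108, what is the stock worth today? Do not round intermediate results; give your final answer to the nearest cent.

14.15

D_1 = 0.63495
D_2 = 0.79051
D_3 = 0.98419
Terminal value at year 3: TV = D_3×(1+g_2)/(r−g_2) = 1.02946/0.062 = 16.60421
P_0 = D_1/(1+r)^1 + D_2/(1+r)^2 + D_3/(1+r)^3 + TV/(1+r)^3
    = 0.57306 + 0.64392 + 0.72353 + 12.20672 = 14.14723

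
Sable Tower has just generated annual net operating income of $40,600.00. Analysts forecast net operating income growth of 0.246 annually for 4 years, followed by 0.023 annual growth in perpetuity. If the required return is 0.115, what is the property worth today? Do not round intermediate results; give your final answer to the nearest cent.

$920064.17

D_1 = 50587.60000
D_2 = 63032.14960
D_3 = 78538.05840
D_4 = 97858.42077
Terminal value at year 4: TV = D_4×(1+g_2)/(r−g_2) = 100109.16445/0.092 = 1088143.09181
P_0 = D_1/(1+r)^1 + D_2/(1+r)^2 + D_3/(1+r)^3 + D_4/(1+r)^4 + TV/(1+r)^4
    = 45370.04484 + 50700.51648 + 56657.25877 + 63313.85151 + 704022.50102 = 920064.17263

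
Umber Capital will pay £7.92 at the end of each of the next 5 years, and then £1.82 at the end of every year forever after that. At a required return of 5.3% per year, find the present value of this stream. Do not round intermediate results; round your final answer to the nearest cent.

£60.53

PV of 5-year annuity: £7.92 × [1 − (1+0.053)^−5] / 0.053 = 34.00695
Perpetuity value at year 5: £1.82 / 0.053 = 34.33962
PV of perpetuity: 34.33962 / (1+0.053)^5 = 26.52489
Total PV = 34.00695 + 26.52489 = 60.53184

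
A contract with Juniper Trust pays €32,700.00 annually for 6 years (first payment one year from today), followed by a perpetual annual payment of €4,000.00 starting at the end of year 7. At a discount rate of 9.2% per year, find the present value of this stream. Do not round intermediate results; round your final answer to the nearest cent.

PV of 6-year annuity: €32,700.00 × [1 − (1+0.092)^−6] / 0.092 = 145818.94391
Perpetuity value at year 6: €4,000.00 / 0.092 = 43478.26087
PV of perpetuity: 43478.26087 / (1+0.092)^6 = 25641.08119
Total PV = 145818.94391 + 25641.08119 = 171460.02510

€171460.03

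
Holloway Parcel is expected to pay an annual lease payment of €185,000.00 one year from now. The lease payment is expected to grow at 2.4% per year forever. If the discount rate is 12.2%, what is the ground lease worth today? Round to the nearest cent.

€1887755.10

Growing perpetuity: P = D₁ / (r − g) = €185,000.0000 / (0.122 − 0.024) = €1,887,755.10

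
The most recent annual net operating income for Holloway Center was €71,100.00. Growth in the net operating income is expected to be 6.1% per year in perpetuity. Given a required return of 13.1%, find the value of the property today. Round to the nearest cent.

D₁ = D₀ × (1 + g) = €71,100.00 × 1.061 = €75,437.1000
Growing perpetuity: P = D₁ / (r − g) = €75,437.1000 / (0.131 − 0.061) = €1,077,672.86

€1077672.86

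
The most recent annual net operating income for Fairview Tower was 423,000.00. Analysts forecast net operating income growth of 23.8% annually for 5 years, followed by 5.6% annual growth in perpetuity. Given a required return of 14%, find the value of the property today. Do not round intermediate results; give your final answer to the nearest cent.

D_1 = 523674.00000
D_2 = 648308.41200
D_3 = 802605.81406
D_4 = 993625.99780
D_5 = 1230108.98528
Terminal value at year 5: TV = D_5×(1+g_2)/(r−g_2) = 1298995.08845/0.084 = 15464227.24350
P_0 = D_1/(1+r)^1 + D_2/(1+r)^2 + D_3/(1+r)^3 + D_4/(1+r)^4 + D_5/(1+r)^5 + TV/(1+r)^5
    = 459363.15789 + 498852.27147 + 541736.06323 + 588306.35638 + 638880.06070 + 8031635.04881 = 10758772.95848

10758772.96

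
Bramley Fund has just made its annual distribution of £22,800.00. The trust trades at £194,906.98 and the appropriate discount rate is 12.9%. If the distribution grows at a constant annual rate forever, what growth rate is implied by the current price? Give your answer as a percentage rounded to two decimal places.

1.08%

P = D₀(1+g)/(r−g) ⇒ P(r−g) = D₀(1+g) ⇒ g(P+D₀) = P·r − D₀
g = (P·r − D₀)/(P + D₀) = (£194,906.98×0.129 − £22,800.00) / (£194,906.98 + £22,800.00) = 0.010762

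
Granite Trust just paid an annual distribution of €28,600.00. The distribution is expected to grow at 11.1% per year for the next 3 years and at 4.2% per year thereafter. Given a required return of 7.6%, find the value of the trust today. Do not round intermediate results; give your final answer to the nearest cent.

€1056354.69

D_1 = 31774.60000
D_2 = 35301.58060
D_3 = 39220.05605
Terminal value at year 3: TV = D_3×(1+g_2)/(r−g_2) = 40867.29840/0.034 = 1201979.36472
P_0 = D_1/(1+r)^1 + D_2/(1+r)^2 + D_3/(1+r)^3 + TV/(1+r)^3
    = 29530.29740 + 30490.85540 + 31482.65832 + 964850.88133 = 1056354.69244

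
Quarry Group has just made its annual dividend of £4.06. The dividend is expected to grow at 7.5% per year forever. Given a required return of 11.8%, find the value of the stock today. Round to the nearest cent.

£101.50

D₁ = D₀ × (1 + g) = £4.06 × 1.075 = £4.3645
Growing perpetuity: P = D₁ / (r − g) = £4.3645 / (0.118 − 0.075) = £101.50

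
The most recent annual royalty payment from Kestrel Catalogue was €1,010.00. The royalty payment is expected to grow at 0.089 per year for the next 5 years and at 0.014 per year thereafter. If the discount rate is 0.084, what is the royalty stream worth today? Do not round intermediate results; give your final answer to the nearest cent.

€20091.43

D_1 = 1099.89000
D_2 = 1197.78021
D_3 = 1304.38265
D_4 = 1420.47270
D_5 = 1546.89478
Terminal value at year 5: TV = D_5×(1+g_2)/(r−g_2) = 1568.55130/0.07 = 22407.87574
P_0 = D_1/(1+r)^1 + D_2/(1+r)^2 + D_3/(1+r)^3 + D_4/(1+r)^4 + D_5/(1+r)^5 + TV/(1+r)^5
    = 1014.65867 + 1019.33883 + 1024.04058 + 1028.76401 + 1033.50923 + 14971.11949 = 20091.43082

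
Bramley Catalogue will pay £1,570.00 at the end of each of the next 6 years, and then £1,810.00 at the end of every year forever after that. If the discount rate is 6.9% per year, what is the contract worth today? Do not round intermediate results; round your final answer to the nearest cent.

PV of 6-year annuity: £1,570.00 × [1 − (1+0.069)^−6] / 0.069 = 7506.62564
Perpetuity value at year 6: £1,810.00 / 0.069 = 26231.88406
PV of perpetuity: 26231.88406 / (1+0.069)^6 = 17577.74876
Total PV = 7506.62564 + 17577.74876 = 25084.37441

£25084.37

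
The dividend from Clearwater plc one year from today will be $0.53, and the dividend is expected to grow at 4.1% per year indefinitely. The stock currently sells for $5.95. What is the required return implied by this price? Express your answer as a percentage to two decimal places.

13.01%

P = D₁/(r − g) ⇒ r = D₁/P + g = $0.5300/$5.95 + 0.041 = 0.089076 + 0.041 = 0.130076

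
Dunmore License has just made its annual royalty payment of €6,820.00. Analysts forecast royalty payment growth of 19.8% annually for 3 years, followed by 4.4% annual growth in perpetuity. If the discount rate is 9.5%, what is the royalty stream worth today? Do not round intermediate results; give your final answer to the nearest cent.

€207384.18

D_1 = 8170.36000
D_2 = 9788.09128
D_3 = 11726.13335
Terminal value at year 3: TV = D_3×(1+g_2)/(r−g_2) = 12242.08322/0.051 = 240040.84747
P_0 = D_1/(1+r)^1 + D_2/(1+r)^2 + D_3/(1+r)^3 + TV/(1+r)^3
    = 7461.51598 + 8163.37548 + 8931.25463 + 182828.03596 = 207384.18205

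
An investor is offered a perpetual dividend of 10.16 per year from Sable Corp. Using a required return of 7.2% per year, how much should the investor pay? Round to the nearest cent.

Level perpetuity: PV = C / r = 10.16 / 0.072 = 141.11

141.11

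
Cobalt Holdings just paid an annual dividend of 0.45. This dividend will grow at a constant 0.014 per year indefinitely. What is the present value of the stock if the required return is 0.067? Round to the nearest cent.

8.61

D₁ = D₀ × (1 + g) = 0.45 × 1.014 = 0.4563
Growing perpetuity: P = D₁ / (r − g) = 0.4563 / (0.067 − 0.014) = 8.61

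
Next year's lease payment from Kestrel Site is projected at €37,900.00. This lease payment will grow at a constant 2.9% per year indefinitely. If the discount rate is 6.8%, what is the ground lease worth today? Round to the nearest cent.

€971794.87

Growing perpetuity: P = D₁ / (r − g) = €37,900.0000 / (0.068 − 0.029) = €971,794.87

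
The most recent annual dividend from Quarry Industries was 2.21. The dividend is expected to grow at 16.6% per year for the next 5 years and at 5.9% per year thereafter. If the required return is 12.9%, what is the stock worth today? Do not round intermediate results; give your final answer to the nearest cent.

D_1 = 2.57686
D_2 = 3.00462
D_3 = 3.50339
D_4 = 4.08495
D_5 = 4.76305
Terminal value at year 5: TV = D_5×(1+g_2)/(r−g_2) = 5.04407/0.07 = 72.05812
P_0 = D_1/(1+r)^1 + D_2/(1+r)^2 + D_3/(1+r)^3 + D_4/(1+r)^4 + D_5/(1+r)^5 + TV/(1+r)^5
    = 2.28243 + 2.35723 + 2.43448 + 2.51426 + 2.59666 + 39.28378 = 51.46884

51.47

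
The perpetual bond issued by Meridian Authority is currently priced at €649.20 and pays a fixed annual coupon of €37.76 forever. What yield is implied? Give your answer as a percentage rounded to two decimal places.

P = C/r ⇒ r = C/P = €37.76/€649.20 = 0.058164

5.82%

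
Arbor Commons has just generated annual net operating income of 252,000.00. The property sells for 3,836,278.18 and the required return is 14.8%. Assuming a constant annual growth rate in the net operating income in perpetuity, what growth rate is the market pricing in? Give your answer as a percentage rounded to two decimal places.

7.72%

P = D₀(1+g)/(r−g) ⇒ P(r−g) = D₀(1+g) ⇒ g(P+D₀) = P·r − D₀
g = (P·r − D₀)/(P + D₀) = (3,836,278.18×0.148 − 252,000.00) / (3,836,278.18 + 252,000.00) = 0.077238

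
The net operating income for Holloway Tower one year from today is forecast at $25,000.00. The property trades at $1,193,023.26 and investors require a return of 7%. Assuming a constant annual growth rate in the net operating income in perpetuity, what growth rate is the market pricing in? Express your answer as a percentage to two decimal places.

P = D₁/(r−g) ⇒ g = r − D₁/P = 0.07 − $25,000.00/$1,193,023.26 = 0.049045

4.90%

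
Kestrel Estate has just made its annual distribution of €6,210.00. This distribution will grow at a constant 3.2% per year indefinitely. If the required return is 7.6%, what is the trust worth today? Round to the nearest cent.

€145652.73

D₁ = D₀ × (1 + g) = €6,210.00 × 1.032 = €6,408.7200
Growing perpetuity: P = D₁ / (r − g) = €6,408.7200 / (0.076 − 0.032) = €145,652.73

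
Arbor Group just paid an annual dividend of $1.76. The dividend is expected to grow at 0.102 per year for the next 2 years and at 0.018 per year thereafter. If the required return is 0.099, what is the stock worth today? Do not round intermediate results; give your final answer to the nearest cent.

D_1 = 1.93952
D_2 = 2.13735
Terminal value at year 2: TV = D_2×(1+g_2)/(r−g_2) = 2.17582/0.081 = 26.86202
P_0 = D_1/(1+r)^1 + D_2/(1+r)^2 + TV/(1+r)^2
    = 1.76480 + 1.76962 + 22.24043 = 25.77486

$25.77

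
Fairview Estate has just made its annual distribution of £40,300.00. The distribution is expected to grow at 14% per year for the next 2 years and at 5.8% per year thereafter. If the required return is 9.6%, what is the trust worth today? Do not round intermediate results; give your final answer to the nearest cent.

£1299454.38

D_1 = 45942.00000
D_2 = 52373.88000
Terminal value at year 2: TV = D_2×(1+g_2)/(r−g_2) = 55411.56504/0.038 = 1458199.08000
P_0 = D_1/(1+r)^1 + D_2/(1+r)^2 + TV/(1+r)^2
    = 41917.88321 + 43600.71794 + 1213935.77841 = 1299454.37956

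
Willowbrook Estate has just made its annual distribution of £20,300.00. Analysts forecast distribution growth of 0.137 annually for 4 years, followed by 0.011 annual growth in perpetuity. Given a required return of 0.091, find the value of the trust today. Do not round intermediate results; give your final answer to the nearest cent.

D_1 = 23081.10000
D_2 = 26243.21070
D_3 = 29838.53057
D_4 = 33926.40925
Terminal value at year 4: TV = D_4×(1+g_2)/(r−g_2) = 34299.59976/0.08 = 428744.99694
P_0 = D_1/(1+r)^1 + D_2/(1+r)^2 + D_3/(1+r)^3 + D_4/(1+r)^4 + TV/(1+r)^4
    = 21155.91201 + 22047.91196 + 22977.52145 + 23946.32620 + 302621.69741 = 392749.36904

£392749.37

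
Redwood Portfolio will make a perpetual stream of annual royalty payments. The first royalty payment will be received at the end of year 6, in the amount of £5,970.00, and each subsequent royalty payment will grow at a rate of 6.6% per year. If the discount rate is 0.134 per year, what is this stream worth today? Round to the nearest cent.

£46816.63

Value at end of year 5: C₁ / (r − g) = £5,970.00 / (0.134 − 0.066) = £87,794.1176
Discount to today: PV = £87,794.1176 / (1 + 0.134)^5 = £87,794.1176 / 1.875276 = £46,816.63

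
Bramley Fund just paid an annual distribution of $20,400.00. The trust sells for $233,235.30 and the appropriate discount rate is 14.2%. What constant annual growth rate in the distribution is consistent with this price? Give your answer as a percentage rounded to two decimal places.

P = D₀(1+g)/(r−g) ⇒ P(r−g) = D₀(1+g) ⇒ g(P+D₀) = P·r − D₀
g = (P·r − D₀)/(P + D₀) = ($233,235.30×0.142 − $20,400.00) / ($233,235.30 + $20,400.00) = 0.050148

5.01%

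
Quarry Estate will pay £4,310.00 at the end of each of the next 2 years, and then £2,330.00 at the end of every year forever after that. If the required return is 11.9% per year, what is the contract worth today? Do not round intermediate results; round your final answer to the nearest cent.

£22930.54

PV of 2-year annuity: £4,310.00 × [1 − (1+0.119)^−2] / 0.119 = 7293.70265
Perpetuity value at year 2: £2,330.00 / 0.119 = 19579.83193
PV of perpetuity: 19579.83193 / (1+0.119)^2 = 15636.83259
Total PV = 7293.70265 + 15636.83259 = 22930.53524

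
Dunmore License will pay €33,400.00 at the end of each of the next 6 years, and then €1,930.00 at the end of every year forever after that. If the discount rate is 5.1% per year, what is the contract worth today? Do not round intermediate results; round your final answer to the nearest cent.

€197065.61

PV of 6-year annuity: €33,400.00 × [1 − (1+0.051)^−6] / 0.051 = 168987.30900
Perpetuity value at year 6: €1,930.00 / 0.051 = 37843.13725
PV of perpetuity: 37843.13725 / (1+0.051)^6 = 28078.30173
Total PV = 168987.30900 + 28078.30173 = 197065.61073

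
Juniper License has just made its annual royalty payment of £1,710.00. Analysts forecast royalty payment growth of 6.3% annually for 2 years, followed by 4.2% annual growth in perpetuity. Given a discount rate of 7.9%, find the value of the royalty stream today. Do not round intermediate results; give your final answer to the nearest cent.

D_1 = 1817.73000
D_2 = 1932.24699
Terminal value at year 2: TV = D_2×(1+g_2)/(r−g_2) = 2013.40136/0.037 = 54416.25307
P_0 = D_1/(1+r)^1 + D_2/(1+r)^2 + TV/(1+r)^2
    = 1684.64319 + 1659.66238 + 46739.68111 = 50083.98667

£50083.99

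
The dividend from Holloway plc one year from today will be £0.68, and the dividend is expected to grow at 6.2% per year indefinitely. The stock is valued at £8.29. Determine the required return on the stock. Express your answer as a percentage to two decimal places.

P = D₁/(r − g) ⇒ r = D₁/P + g = £0.6800/£8.29 + 0.062 = 0.082027 + 0.062 = 0.144027

14.40%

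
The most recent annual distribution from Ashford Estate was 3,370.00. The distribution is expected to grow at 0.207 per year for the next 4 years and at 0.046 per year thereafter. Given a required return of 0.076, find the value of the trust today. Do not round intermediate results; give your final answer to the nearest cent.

204159.54

D_1 = 4067.59000
D_2 = 4909.58113
D_3 = 5925.86442
D_4 = 7152.51836
Terminal value at year 4: TV = D_4×(1+g_2)/(r−g_2) = 7481.53420/0.03 = 249384.47347
P_0 = D_1/(1+r)^1 + D_2/(1+r)^2 + D_3/(1+r)^3 + D_4/(1+r)^4 + TV/(1+r)^4
    = 3780.28810 + 4240.52764 + 4756.80006 + 5335.92720 + 186045.99514 = 204159.53814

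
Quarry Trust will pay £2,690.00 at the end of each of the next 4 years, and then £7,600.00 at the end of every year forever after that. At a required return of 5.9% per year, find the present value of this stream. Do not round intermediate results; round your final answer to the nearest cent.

£111760.86

PV of 4-year annuity: £2,690.00 × [1 − (1+0.059)^−4] / 0.059 = 9342.51777
Perpetuity value at year 4: £7,600.00 / 0.059 = 128813.55932
PV of perpetuity: 128813.55932 / (1+0.059)^4 = 102418.34182
Total PV = 9342.51777 + 102418.34182 = 111760.85959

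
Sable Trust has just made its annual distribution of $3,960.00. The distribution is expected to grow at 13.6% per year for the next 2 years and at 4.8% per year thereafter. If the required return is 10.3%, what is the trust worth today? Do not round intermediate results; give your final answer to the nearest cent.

D_1 = 4498.56000
D_2 = 5110.36416
Terminal value at year 2: TV = D_2×(1+g_2)/(r−g_2) = 5355.66164/0.055 = 97375.66618
P_0 = D_1/(1+r)^1 + D_2/(1+r)^2 + TV/(1+r)^2
    = 4078.47688 + 4200.49840 + 80038.58773 = 88317.56301

$88317.56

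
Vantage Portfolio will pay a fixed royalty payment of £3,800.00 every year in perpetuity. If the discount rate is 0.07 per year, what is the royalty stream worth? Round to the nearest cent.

£54285.71

Level perpetuity: PV = C / r = £3,800.00 / 0.07 = £54,285.71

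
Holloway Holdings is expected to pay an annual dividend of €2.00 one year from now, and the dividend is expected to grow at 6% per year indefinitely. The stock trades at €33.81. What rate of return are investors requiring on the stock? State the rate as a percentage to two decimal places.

11.92%

P = D₁/(r − g) ⇒ r = D₁/P + g = €2.0000/€33.81 + 0.06 = 0.059154 + 0.06 = 0.119154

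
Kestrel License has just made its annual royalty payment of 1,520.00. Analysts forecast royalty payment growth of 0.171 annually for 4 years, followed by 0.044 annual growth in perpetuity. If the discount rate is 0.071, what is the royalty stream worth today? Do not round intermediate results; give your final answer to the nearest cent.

D_1 = 1779.92000
D_2 = 2084.28632
D_3 = 2440.69928
D_4 = 2858.05886
Terminal value at year 4: TV = D_4×(1+g_2)/(r−g_2) = 2983.81345/0.027 = 110511.60917
P_0 = D_1/(1+r)^1 + D_2/(1+r)^2 + D_3/(1+r)^3 + D_4/(1+r)^4 + TV/(1+r)^4
    = 1661.92344 + 1817.09836 + 1986.76207 + 2172.26740 + 83994.33952 = 91632.39079

91632.39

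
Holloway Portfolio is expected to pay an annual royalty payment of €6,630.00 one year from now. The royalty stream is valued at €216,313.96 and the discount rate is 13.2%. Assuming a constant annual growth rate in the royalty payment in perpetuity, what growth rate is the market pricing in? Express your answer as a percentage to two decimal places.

P = D₁/(r−g) ⇒ g = r − D₁/P = 0.132 − €6,630.00/€216,313.96 = 0.101350

10.14%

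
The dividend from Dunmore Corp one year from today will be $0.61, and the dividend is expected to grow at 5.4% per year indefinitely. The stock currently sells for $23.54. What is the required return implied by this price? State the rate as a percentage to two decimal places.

7.99%

P = D₁/(r − g) ⇒ r = D₁/P + g = $0.6100/$23.54 + 0.054 = 0.025913 + 0.054 = 0.079913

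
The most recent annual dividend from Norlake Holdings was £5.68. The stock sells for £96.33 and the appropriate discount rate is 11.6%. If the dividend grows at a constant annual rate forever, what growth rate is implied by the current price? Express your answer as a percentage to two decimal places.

P = D₀(1+g)/(r−g) ⇒ P(r−g) = D₀(1+g) ⇒ g(P+D₀) = P·r − D₀
g = (P·r − D₀)/(P + D₀) = (£96.33×0.116 − £5.68) / (£96.33 + £5.68) = 0.053860

5.39%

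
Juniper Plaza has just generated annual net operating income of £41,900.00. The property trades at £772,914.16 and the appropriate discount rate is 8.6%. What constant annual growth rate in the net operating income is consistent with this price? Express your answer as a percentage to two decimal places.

3.02%

P = D₀(1+g)/(r−g) ⇒ P(r−g) = D₀(1+g) ⇒ g(P+D₀) = P·r − D₀
g = (P·r − D₀)/(P + D₀) = (£772,914.16×0.086 − £41,900.00) / (£772,914.16 + £41,900.00) = 0.030155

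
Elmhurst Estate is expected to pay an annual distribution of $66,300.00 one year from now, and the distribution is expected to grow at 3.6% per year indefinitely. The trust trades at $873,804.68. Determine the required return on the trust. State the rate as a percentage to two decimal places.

P = D₁/(r − g) ⇒ r = D₁/P + g = $66,300.0000/$873,804.68 + 0.036 = 0.075875 + 0.036 = 0.111875

11.19%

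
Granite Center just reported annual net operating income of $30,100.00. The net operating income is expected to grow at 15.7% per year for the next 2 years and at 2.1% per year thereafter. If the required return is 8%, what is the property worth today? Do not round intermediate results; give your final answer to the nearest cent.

D_1 = 34825.70000
D_2 = 40293.33490
Terminal value at year 2: TV = D_2×(1+g_2)/(r−g_2) = 41139.49493/0.059 = 697279.57513
P_0 = D_1/(1+r)^1 + D_2/(1+r)^2 + TV/(1+r)^2
    = 32246.01852 + 34545.04021 + 597804.84837 = 664595.90709

$664595.91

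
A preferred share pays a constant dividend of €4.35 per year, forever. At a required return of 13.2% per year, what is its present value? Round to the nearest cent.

Level perpetuity: PV = C / r = €4.35 / 0.132 = €32.95

€32.95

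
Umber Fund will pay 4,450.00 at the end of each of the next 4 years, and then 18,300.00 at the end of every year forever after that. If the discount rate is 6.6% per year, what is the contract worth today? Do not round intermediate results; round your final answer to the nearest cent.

PV of 4-year annuity: 4,450.00 × [1 − (1+0.066)^−4] / 0.066 = 15210.20734
Perpetuity value at year 4: 18,300.00 / 0.066 = 277272.72727
PV of perpetuity: 277272.72727 / (1+0.066)^4 = 214722.88587
Total PV = 15210.20734 + 214722.88587 = 229933.09320

229933.09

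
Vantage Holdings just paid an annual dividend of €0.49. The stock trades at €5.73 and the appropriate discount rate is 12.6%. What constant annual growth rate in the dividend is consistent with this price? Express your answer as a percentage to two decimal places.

3.73%

P = D₀(1+g)/(r−g) ⇒ P(r−g) = D₀(1+g) ⇒ g(P+D₀) = P·r − D₀
g = (P·r − D₀)/(P + D₀) = (€5.73×0.126 − €0.49) / (€5.73 + €0.49) = 0.037296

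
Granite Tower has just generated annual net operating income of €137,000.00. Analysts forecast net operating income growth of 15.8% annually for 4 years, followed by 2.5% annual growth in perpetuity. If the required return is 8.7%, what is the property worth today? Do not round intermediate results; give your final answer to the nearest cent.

D_1 = 158646.00000
D_2 = 183712.06800
D_3 = 212738.57474
D_4 = 246351.26955
Terminal value at year 4: TV = D_4×(1+g_2)/(r−g_2) = 252510.05129/0.062 = 4072742.76278
P_0 = D_1/(1+r)^1 + D_2/(1+r)^2 + D_3/(1+r)^3 + D_4/(1+r)^4 + TV/(1+r)^4
    = 145948.48206 + 155481.45559 + 165637.09804 + 176456.08053 + 2917217.46035 = 3560740.57657

€3560740.58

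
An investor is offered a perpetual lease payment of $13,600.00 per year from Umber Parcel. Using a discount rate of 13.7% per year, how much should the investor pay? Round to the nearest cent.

$99270.07

Level perpetuity: PV = C / r = $13,600.00 / 0.137 = $99,270.07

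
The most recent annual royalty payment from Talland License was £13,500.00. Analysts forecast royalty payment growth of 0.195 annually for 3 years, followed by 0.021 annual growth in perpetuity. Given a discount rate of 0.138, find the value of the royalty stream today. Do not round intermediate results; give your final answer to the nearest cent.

£181105.66

D_1 = 16132.50000
D_2 = 19278.33750
D_3 = 23037.61331
Terminal value at year 3: TV = D_3×(1+g_2)/(r−g_2) = 23521.40319/0.117 = 201037.63412
P_0 = D_1/(1+r)^1 + D_2/(1+r)^2 + D_3/(1+r)^3 + TV/(1+r)^3
    = 14176.18629 + 14886.24132 + 15631.86149 + 136411.37247 = 181105.66157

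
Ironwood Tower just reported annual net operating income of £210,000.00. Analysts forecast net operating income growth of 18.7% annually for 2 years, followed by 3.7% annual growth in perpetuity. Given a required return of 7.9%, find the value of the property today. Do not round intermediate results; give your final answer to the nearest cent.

D_1 = 249270.00000
D_2 = 295883.49000
Terminal value at year 2: TV = D_2×(1+g_2)/(r−g_2) = 306831.17913/0.042 = 7305504.26500
P_0 = D_1/(1+r)^1 + D_2/(1+r)^2 + TV/(1+r)^2
    = 231019.46247 + 254142.81923 + 6274907.22711 = 6760069.50880

£6760069.51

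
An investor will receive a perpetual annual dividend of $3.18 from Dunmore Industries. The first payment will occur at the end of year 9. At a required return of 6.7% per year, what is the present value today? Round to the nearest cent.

$28.25

Value at end of year 8: C / r = $3.18 / 0.067 = $47.4627
Discount to today: PV = $47.4627 / (1 + 0.067)^8 = $47.4627 / 1.680023 = $28.25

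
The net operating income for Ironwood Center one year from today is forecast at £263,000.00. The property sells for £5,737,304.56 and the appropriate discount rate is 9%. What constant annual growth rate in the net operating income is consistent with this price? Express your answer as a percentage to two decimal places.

P = D₁/(r−g) ⇒ g = r − D₁/P = 0.09 − £263,000.00/£5,737,304.56 = 0.044160

4.42%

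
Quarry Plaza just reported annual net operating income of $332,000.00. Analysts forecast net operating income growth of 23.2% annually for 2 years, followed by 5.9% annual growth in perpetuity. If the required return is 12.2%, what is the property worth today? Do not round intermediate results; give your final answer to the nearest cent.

$7493507.63

D_1 = 409024.00000
D_2 = 503917.56800
Terminal value at year 2: TV = D_2×(1+g_2)/(r−g_2) = 533648.70451/0.063 = 8470614.35733
P_0 = D_1/(1+r)^1 + D_2/(1+r)^2 + TV/(1+r)^2
    = 364549.01961 + 400289.11957 + 6728669.48610 = 7493507.62527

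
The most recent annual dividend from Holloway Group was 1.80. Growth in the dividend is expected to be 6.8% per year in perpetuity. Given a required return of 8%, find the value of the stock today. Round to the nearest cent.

160.20

D₁ = D₀ × (1 + g) = 1.80 × 1.068 = 1.9224
Growing perpetuity: P = D₁ / (r − g) = 1.9224 / (0.08 − 0.068) = 160.20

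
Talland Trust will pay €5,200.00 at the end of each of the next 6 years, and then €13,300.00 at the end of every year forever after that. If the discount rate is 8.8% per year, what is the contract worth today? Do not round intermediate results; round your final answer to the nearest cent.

PV of 6-year annuity: €5,200.00 × [1 − (1+0.088)^−6] / 0.088 = 23466.53035
Perpetuity value at year 6: €13,300.00 / 0.088 = 151136.36364
PV of perpetuity: 151136.36364 / (1+0.088)^6 = 91116.19946
Total PV = 23466.53035 + 91116.19946 = 114582.72982

€114582.73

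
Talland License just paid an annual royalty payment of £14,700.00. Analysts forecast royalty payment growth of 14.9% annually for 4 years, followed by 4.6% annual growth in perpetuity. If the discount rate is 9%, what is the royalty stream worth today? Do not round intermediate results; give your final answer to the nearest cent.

D_1 = 16890.30000
D_2 = 19406.95470
D_3 = 22298.59095
D_4 = 25621.08100
Terminal value at year 4: TV = D_4×(1+g_2)/(r−g_2) = 26799.65073/0.044 = 609082.97109
P_0 = D_1/(1+r)^1 + D_2/(1+r)^2 + D_3/(1+r)^3 + D_4/(1+r)^4 + TV/(1+r)^4
    = 15495.68807 + 16334.44550 + 17218.60356 + 18150.61972 + 431489.73235 = 498689.08920

£498689.09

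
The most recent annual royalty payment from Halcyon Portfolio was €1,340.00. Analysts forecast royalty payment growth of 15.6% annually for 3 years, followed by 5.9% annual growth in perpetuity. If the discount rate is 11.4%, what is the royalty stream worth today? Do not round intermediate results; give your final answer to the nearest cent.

€33161.57

D_1 = 1549.04000
D_2 = 1790.69024
D_3 = 2070.03792
Terminal value at year 3: TV = D_3×(1+g_2)/(r−g_2) = 2192.17015/0.055 = 39857.63917
P_0 = D_1/(1+r)^1 + D_2/(1+r)^2 + D_3/(1+r)^3 + TV/(1+r)^3
    = 1390.52065 + 1442.94602 + 1497.34794 + 28830.75388 = 33161.56849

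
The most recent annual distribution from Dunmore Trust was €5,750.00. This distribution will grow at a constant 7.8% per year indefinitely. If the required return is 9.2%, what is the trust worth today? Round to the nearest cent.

D₁ = D₀ × (1 + g) = €5,750.00 × 1.078 = €6,198.5000
Growing perpetuity: P = D₁ / (r − g) = €6,198.5000 / (0.092 − 0.078) = €442,750.00

€442750.00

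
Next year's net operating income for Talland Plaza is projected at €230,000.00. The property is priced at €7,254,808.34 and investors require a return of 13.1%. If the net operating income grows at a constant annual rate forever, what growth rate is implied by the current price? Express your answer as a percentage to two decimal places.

9.93%

P = D₁/(r−g) ⇒ g = r − D₁/P = 0.131 − €230,000.00/€7,254,808.34 = 0.099297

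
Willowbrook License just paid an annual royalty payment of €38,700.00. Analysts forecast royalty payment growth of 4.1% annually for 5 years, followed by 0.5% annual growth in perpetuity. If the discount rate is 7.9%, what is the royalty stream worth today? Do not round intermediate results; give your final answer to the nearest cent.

D_1 = 40286.70000
D_2 = 41938.45470
D_3 = 43657.93134
D_4 = 45447.90653
D_5 = 47311.27070
Terminal value at year 5: TV = D_5×(1+g_2)/(r−g_2) = 47547.82705/0.074 = 642538.20336
P_0 = D_1/(1+r)^1 + D_2/(1+r)^2 + D_3/(1+r)^3 + D_4/(1+r)^4 + D_5/(1+r)^5 + TV/(1+r)^5
    = 37337.07136 + 36022.14207 + 34753.52168 + 33529.57930 + 32348.74148 + 439330.88086 = 613321.93674

€613321.94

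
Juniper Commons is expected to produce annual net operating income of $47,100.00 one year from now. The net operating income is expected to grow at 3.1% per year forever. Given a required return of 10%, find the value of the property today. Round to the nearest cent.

$682608.70

Growing perpetuity: P = D₁ / (r − g) = $47,100.0000 / (0.1 − 0.031) = $682,608.70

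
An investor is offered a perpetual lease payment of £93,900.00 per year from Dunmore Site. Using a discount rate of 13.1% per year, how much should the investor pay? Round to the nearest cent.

£716793.89

Level perpetuity: PV = C / r = £93,900.00 / 0.131 = £716,793.89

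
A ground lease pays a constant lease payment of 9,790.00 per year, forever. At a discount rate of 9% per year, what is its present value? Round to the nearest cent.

Level perpetuity: PV = C / r = 9,790.00 / 0.09 = 108,777.78

108777.78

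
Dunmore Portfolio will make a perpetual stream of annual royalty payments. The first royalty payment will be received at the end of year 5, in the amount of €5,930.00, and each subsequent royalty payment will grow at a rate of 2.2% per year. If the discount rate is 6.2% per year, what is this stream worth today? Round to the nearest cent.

€116545.80

Value at end of year 4: C₁ / (r − g) = €5,930.00 / (0.062 − 0.022) = €148,250.0000
Discount to today: PV = €148,250.0000 / (1 + 0.062)^4 = €148,250.0000 / 1.272032 = €116,545.80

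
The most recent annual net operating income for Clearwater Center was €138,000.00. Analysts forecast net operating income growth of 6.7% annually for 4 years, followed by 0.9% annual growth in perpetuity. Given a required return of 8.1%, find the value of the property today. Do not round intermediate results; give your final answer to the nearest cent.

€2370019.38

D_1 = 147246.00000
D_2 = 157111.48200
D_3 = 167637.95129
D_4 = 178869.69403
Terminal value at year 4: TV = D_4×(1+g_2)/(r−g_2) = 180479.52128/0.072 = 2506660.01774
P_0 = D_1/(1+r)^1 + D_2/(1+r)^2 + D_3/(1+r)^3 + D_4/(1+r)^4 + TV/(1+r)^4
    = 136212.76596 + 134448.67833 + 132707.43735 + 130988.74714 + 1835661.74810 = 2370019.37688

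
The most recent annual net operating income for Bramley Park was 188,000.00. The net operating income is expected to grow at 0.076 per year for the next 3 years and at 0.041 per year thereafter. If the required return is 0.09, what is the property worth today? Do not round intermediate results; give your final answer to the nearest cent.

4391745.80

D_1 = 202288.00000
D_2 = 217661.88800
D_3 = 234204.19149
Terminal value at year 3: TV = D_3×(1+g_2)/(r−g_2) = 243806.56334/0.049 = 4975644.14978
P_0 = D_1/(1+r)^1 + D_2/(1+r)^2 + D_3/(1+r)^3 + TV/(1+r)^3
    = 185585.32110 + 183201.65643 + 180848.60763 + 3842110.21512 = 4391745.80027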